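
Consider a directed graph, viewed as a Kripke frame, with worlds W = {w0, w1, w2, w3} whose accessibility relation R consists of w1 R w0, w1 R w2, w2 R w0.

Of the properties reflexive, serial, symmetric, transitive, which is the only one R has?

transitive

Reflexive: no — w0 is not related to itself.
Serial: no — w0 has no R-successor.
Symmetric: no — w1 R w0 but not w0 R w1.
Transitive: yes — every two-step R-path is closed by a direct edge.
Only transitive holds.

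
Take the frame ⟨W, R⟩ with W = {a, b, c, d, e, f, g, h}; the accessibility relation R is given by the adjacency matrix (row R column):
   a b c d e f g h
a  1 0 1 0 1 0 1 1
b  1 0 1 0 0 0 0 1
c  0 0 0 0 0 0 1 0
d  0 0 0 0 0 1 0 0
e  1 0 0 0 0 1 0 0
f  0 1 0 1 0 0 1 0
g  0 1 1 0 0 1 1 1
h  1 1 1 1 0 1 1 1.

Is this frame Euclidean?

No

Euclidean: no — a R c and a R e, but not c R e.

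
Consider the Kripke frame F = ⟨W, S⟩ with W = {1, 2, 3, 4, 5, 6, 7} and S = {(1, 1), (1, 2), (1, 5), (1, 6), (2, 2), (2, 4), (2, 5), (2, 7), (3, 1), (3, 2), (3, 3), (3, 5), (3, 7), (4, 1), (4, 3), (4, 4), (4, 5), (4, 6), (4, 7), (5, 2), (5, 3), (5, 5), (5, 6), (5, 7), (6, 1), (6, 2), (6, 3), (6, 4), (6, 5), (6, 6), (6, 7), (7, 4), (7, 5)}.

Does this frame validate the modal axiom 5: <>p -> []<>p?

By correspondence theory, 5 is valid on a frame iff S is Euclidean.
Euclidean: no — 1 S 2 and 1 S 6, but not 2 S 6.

No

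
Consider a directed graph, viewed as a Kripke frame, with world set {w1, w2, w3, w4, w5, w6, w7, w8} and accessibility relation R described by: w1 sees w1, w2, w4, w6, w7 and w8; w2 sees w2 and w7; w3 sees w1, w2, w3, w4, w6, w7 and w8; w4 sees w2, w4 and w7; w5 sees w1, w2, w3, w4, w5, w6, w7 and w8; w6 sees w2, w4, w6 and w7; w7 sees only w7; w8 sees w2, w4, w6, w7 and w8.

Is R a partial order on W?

Reflexive: yes — every world is R-related to itself.
Transitive: yes — every two-step R-path is closed by a direct edge.
Antisymmetric: yes — no distinct pair is related both ways.
So R is a partial order.

Yes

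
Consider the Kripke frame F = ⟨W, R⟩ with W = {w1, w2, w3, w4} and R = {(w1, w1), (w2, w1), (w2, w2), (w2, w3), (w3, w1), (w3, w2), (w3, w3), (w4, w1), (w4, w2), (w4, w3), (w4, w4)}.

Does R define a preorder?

Yes

Reflexive: yes — every world is R-related to itself.
Transitive: yes — every two-step R-path is closed by a direct edge.
So R is a preorder.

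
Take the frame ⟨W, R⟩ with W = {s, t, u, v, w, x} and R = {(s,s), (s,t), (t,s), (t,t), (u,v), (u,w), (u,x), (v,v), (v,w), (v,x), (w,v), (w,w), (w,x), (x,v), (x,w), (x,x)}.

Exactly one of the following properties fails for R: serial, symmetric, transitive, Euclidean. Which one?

Serial: yes — every world has a successor (e.g. s R s).
Symmetric: no — u R v but not v R u.
Transitive: yes — every two-step R-path is closed by a direct edge.
Euclidean: yes — any two successors of a common world are R-related.
Only symmetric fails.

symmetric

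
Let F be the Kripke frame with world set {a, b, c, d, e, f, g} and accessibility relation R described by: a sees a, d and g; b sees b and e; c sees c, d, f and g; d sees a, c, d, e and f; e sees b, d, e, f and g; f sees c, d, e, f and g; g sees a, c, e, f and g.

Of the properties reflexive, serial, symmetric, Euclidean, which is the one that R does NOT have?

Euclidean

Reflexive: yes — every world is R-related to itself.
Serial: yes — every world has a successor (e.g. a R a).
Symmetric: yes — every pair in R has its reverse in R.
Euclidean: no — a R d and a R g, but not d R g.
Only Euclidean fails.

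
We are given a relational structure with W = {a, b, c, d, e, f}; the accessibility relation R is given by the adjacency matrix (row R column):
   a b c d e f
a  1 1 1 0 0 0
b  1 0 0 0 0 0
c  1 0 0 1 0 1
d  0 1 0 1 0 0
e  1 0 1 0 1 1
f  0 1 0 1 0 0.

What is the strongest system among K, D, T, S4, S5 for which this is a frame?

Serial (axiom D): yes — every world has a successor (e.g. a R a).
Reflexive (axiom T): no — b is not related to itself.
Transitive (axiom 4): no — a R c and c R d, but not a R d.
Euclidean (axiom 5): no — a R b and a R c, but not b R c.
So F validates K, D; T would additionally require R to be reflexive. The strongest is D.

D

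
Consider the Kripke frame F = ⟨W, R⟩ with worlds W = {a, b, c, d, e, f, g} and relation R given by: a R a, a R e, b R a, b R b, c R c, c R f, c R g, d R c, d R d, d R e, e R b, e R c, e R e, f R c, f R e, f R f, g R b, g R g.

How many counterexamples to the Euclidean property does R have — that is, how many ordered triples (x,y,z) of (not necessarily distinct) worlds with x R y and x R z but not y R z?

15

Enumerating: (a,e,a), (b,a,b), (c,f,g), (c,g,c), (c,g,f), (d,c,d), (d,c,e), (d,e,d), (e,b,c), (e,b,e), (e,c,b), (e,c,e), (f,c,e), (f,e,f), (g,b,g).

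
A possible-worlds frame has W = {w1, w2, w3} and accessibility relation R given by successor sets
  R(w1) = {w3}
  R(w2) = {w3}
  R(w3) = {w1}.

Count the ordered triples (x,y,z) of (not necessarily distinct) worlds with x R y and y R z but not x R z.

3

Enumerating: (w1,w3,w1), (w2,w3,w1), (w3,w1,w3).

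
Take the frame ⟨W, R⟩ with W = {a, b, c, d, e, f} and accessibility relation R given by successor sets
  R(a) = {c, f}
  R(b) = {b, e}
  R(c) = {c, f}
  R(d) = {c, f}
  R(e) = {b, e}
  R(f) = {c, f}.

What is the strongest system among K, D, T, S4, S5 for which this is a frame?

D

Serial (axiom D): yes — every world has a successor (e.g. a R c).
Reflexive (axiom T): no — a is not related to itself.
Transitive (axiom 4): yes — every two-step R-path is closed by a direct edge.
Euclidean (axiom 5): yes — any two successors of a common world are R-related.
So F validates K, D; T would additionally require R to be reflexive. The strongest is D.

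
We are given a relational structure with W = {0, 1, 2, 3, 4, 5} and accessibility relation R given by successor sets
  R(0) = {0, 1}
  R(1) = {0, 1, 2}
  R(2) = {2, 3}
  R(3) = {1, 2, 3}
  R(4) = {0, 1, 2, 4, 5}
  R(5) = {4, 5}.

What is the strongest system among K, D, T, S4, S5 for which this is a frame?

Serial (axiom D): yes — every world has a successor (e.g. 0 R 0).
Reflexive (axiom T): yes — every world is R-related to itself.
Transitive (axiom 4): no — 0 R 1 and 1 R 2, but not 0 R 2.
Euclidean (axiom 5): no — 1 R 0 and 1 R 2, but not 0 R 2.
So F validates K, D, T; S4 would additionally require R to be transitive. The strongest is T.

T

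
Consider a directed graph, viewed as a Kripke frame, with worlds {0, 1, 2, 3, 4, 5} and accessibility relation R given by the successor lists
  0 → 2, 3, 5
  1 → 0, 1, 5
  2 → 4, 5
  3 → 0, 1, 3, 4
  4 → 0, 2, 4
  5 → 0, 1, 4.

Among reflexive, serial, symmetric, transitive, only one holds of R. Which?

serial

Reflexive: no — 0 is not related to itself.
Serial: yes — every world has a successor (e.g. 0 R 2).
Symmetric: no — 0 R 2 but not 2 R 0.
Transitive: no — 0 R 2 and 2 R 4, but not 0 R 4.
Only serial holds.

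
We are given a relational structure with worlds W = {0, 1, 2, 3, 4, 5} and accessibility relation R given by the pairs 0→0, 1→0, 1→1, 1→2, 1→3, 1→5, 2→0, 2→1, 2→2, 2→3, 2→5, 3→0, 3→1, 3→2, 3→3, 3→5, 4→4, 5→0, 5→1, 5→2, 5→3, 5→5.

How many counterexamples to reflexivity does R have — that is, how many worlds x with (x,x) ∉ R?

R is reflexive; there are no such worlds.

0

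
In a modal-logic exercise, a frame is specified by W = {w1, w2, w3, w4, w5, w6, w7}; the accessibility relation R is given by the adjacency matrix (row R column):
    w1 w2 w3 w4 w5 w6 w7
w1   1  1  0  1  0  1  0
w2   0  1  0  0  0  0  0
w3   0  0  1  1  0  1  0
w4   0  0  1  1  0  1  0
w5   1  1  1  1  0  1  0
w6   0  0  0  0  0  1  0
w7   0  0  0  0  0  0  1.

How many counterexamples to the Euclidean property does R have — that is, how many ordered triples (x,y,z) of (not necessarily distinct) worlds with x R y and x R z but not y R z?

Enumerating: (w1,w2,w1), (w1,w2,w4), (w1,w2,w6), (w1,w4,w1), (w1,w4,w2), (w1,w6,w1), (w1,w6,w2), (w1,w6,w4), (w3,w6,w3), (w3,w6,w4), (w4,w6,w3), (w4,w6,w4), … and 13 more.
Total: 25.

25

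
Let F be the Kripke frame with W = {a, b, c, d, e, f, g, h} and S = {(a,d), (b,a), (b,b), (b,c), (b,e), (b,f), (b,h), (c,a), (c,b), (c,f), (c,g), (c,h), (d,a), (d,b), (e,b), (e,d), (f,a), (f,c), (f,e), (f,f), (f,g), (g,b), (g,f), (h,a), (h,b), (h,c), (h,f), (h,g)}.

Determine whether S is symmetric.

Symmetric: no — b S a but not a S b.

No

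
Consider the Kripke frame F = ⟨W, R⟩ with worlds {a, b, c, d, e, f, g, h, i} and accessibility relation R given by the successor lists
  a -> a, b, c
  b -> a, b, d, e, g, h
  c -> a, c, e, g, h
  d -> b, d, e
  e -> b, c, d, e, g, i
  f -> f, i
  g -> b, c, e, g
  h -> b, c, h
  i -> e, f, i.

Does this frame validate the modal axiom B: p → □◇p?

By correspondence theory, B is valid on a frame iff R is symmetric.
Symmetric: yes — every pair in R has its reverse in R.

Yes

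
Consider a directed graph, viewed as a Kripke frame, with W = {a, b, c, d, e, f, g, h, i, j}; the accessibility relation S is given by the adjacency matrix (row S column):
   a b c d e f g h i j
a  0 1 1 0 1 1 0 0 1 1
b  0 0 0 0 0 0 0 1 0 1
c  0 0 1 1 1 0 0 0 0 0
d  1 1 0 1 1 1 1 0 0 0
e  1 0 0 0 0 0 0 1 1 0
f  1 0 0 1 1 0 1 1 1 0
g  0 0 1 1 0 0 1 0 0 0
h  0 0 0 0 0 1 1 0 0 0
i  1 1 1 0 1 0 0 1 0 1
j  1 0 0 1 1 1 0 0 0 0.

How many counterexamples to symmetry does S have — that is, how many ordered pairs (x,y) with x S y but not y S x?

22

Enumerating: (a,b), (a,c), (b,h), (b,j), (c,d), (c,e), (d,a), (d,b), (d,e), (e,h), (f,e), (f,g), … and 10 more.
Total: 22.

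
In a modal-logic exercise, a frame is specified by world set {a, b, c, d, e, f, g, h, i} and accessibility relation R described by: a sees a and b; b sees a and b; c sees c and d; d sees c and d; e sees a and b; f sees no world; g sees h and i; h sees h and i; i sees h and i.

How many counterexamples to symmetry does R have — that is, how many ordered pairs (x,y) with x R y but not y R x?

Enumerating: (e,a), (e,b), (g,h), (g,i).

4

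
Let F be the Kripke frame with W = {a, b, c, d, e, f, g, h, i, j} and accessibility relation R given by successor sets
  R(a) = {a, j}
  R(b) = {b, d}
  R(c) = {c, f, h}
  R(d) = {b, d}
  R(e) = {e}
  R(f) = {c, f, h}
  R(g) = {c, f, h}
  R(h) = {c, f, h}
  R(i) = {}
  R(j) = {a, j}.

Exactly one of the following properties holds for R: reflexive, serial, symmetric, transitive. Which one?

transitive

Reflexive: no — g is not related to itself.
Serial: no — i has no R-successor.
Symmetric: no — g R c but not c R g.
Transitive: yes — every two-step R-path is closed by a direct edge.
Only transitive holds.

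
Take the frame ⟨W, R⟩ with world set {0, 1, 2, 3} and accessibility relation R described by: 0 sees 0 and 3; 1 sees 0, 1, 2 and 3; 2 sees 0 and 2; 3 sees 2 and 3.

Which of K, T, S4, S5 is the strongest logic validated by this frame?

Reflexive (axiom T): yes — every world is R-related to itself.
Transitive (axiom 4): no — 0 R 3 and 3 R 2, but not 0 R 2.
Euclidean (axiom 5): no — 1 R 0 and 1 R 2, but not 0 R 2.
So F validates K, T; S4 would additionally require R to be transitive. The strongest is T.

T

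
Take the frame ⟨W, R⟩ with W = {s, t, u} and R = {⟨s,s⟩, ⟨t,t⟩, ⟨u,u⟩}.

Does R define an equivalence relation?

Yes

Reflexive: yes — every world is R-related to itself.
Symmetric: yes — every pair in R has its reverse in R.
Transitive: yes — every two-step R-path is closed by a direct edge.
So R is an equivalence relation.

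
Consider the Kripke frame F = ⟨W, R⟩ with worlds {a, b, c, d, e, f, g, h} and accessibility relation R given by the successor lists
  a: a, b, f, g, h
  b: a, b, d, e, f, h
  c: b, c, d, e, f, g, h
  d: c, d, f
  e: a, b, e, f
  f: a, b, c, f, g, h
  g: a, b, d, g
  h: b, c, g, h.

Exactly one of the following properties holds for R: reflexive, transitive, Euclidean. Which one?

Reflexive: yes — every world is R-related to itself.
Transitive: no — a R b and b R d, but not a R d.
Euclidean: no — a R b and a R g, but not b R g.
Only reflexive holds.

reflexive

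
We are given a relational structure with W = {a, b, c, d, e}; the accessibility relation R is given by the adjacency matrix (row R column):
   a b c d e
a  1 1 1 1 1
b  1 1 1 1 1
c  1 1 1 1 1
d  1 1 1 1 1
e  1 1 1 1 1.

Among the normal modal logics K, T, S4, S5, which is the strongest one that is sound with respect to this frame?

Reflexive (axiom T): yes — every world is R-related to itself.
Transitive (axiom 4): yes — every two-step R-path is closed by a direct edge.
Euclidean (axiom 5): yes — any two successors of a common world are R-related.
So F validates K, T, S4, S5. The strongest is S5.

S5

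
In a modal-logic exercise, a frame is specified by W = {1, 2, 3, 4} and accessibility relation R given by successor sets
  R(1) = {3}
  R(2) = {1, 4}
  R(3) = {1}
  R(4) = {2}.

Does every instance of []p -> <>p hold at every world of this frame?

Yes

Axiom D corresponds to the accessibility relation being serial.
Serial: yes — every world has a successor (e.g. 1 R 3).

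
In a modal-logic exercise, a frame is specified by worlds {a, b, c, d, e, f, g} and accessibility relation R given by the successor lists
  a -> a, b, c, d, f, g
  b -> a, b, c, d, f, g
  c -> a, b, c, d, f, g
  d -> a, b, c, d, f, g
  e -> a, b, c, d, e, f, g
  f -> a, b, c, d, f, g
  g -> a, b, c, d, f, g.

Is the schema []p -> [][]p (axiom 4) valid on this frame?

The schema 4 characterises exactly the transitive frames.
Transitive: yes — every two-step R-path is closed by a direct edge.

Yes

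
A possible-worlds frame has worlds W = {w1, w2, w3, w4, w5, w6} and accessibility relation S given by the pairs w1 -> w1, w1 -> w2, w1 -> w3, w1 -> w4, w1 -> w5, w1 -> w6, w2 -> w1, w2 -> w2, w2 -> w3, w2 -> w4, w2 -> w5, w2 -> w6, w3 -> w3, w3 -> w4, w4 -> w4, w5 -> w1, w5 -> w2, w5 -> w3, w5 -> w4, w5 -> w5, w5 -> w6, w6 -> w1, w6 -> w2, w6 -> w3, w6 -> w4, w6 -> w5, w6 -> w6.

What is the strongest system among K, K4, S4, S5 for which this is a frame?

S4

Transitive (axiom 4): yes — every two-step S-path is closed by a direct edge.
Reflexive (axiom T): yes — every world is S-related to itself.
Euclidean (axiom 5): no — w1 S w3 and w1 S w2, but not w3 S w2.
So F validates K, K4, S4; S5 would additionally require S to be Euclidean. The strongest is S4.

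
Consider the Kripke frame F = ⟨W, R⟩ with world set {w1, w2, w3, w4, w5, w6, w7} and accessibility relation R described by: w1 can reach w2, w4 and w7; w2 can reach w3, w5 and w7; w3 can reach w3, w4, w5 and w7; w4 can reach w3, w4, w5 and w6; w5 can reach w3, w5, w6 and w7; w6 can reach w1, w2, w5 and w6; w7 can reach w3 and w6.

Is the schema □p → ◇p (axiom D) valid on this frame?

Yes

Axiom D corresponds to the accessibility relation being serial.
Serial: yes — every world has a successor (e.g. w1 R w2).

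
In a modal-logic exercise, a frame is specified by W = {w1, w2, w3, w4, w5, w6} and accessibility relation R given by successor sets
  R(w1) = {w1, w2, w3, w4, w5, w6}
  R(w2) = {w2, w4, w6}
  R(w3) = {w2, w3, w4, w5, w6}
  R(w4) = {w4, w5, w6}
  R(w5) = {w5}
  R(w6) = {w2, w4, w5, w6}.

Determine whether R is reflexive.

Yes

Reflexive: yes — every world is R-related to itself.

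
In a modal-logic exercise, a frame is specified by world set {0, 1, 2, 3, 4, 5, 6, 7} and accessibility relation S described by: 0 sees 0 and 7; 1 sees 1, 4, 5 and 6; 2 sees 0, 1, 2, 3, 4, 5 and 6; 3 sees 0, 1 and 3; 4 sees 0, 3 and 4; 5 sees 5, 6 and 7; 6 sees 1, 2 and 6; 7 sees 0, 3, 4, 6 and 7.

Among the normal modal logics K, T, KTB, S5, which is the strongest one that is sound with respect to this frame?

T

Reflexive (axiom T): yes — every world is S-related to itself.
Symmetric (axiom B): no — 1 S 4 but not 4 S 1.
Euclidean (axiom 5): no — 1 S 4 and 1 S 5, but not 4 S 5.
So F validates K, T; KTB would additionally require S to be symmetric. The strongest is T.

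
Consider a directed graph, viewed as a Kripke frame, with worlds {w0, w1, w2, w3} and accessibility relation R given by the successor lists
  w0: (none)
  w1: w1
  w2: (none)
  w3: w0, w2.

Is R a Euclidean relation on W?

Euclidean: no — w3 R w0 and w3 R w2, but not w0 R w2.

No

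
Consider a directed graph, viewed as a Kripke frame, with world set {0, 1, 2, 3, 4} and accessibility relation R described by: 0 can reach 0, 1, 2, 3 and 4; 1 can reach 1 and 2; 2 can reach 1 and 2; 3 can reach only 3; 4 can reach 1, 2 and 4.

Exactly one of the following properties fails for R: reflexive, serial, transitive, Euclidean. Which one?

Reflexive: yes — every world is R-related to itself.
Serial: yes — every world has a successor (e.g. 0 R 0).
Transitive: yes — every two-step R-path is closed by a direct edge.
Euclidean: no — 0 R 1 and 0 R 3, but not 1 R 3.
Only Euclidean fails.

Euclidean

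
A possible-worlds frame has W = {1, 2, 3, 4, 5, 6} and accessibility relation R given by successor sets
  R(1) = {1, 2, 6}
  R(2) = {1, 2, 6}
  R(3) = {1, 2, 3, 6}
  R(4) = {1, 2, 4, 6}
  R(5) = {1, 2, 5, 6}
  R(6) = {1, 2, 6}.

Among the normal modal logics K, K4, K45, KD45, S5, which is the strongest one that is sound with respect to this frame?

K4

Transitive (axiom 4): yes — every two-step R-path is closed by a direct edge.
Euclidean (axiom 5): no — 3 R 1 and 3 R 3, but not 1 R 3.
Serial (axiom D): yes — every world has a successor (e.g. 1 R 1).
Reflexive (axiom T): yes — every world is R-related to itself.
So F validates K, K4; K45 would additionally require R to be Euclidean. The strongest is K4.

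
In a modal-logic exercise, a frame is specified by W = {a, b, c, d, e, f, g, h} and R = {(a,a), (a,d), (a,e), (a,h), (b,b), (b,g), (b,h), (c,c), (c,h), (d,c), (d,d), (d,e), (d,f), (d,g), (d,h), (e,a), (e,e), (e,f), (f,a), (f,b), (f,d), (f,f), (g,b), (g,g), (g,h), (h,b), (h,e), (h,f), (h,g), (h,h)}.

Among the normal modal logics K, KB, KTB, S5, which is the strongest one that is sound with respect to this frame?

K

Symmetric (axiom B): no — a R d but not d R a.
Reflexive (axiom T): yes — every world is R-related to itself.
Euclidean (axiom 5): no — a R e and a R d, but not e R d.
So F validates K; KB would additionally require R to be symmetric. The strongest is K.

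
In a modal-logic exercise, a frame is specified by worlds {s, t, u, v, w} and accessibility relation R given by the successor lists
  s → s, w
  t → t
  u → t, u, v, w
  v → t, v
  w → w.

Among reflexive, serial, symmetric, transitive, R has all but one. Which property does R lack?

symmetric

Reflexive: yes — every world is R-related to itself.
Serial: yes — every world has a successor (e.g. s R s).
Symmetric: no — s R w but not w R s.
Transitive: yes — every two-step R-path is closed by a direct edge.
Only symmetric fails.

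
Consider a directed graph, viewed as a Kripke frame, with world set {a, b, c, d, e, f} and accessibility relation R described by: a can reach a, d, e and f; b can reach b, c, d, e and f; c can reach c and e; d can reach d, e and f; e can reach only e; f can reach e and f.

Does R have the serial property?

Yes

Serial: yes — every world has a successor (e.g. a R a).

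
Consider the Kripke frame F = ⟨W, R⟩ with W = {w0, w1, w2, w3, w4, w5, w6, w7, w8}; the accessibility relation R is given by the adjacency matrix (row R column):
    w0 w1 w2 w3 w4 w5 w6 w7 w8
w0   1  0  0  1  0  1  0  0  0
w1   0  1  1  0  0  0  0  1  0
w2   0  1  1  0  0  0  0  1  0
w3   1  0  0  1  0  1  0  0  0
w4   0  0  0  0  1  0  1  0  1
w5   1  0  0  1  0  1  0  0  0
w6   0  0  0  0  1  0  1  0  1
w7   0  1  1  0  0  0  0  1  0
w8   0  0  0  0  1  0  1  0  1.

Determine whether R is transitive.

Yes

Transitive: yes — every two-step R-path is closed by a direct edge.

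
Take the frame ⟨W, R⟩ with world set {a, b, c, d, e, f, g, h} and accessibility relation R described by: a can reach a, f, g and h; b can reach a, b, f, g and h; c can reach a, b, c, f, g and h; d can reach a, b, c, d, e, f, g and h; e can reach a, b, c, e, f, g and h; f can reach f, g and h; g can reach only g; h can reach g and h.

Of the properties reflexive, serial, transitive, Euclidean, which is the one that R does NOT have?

Euclidean

Reflexive: yes — every world is R-related to itself.
Serial: yes — every world has a successor (e.g. a R a).
Transitive: yes — every two-step R-path is closed by a direct edge.
Euclidean: no — a R g and a R f, but not g R f.
Only Euclidean fails.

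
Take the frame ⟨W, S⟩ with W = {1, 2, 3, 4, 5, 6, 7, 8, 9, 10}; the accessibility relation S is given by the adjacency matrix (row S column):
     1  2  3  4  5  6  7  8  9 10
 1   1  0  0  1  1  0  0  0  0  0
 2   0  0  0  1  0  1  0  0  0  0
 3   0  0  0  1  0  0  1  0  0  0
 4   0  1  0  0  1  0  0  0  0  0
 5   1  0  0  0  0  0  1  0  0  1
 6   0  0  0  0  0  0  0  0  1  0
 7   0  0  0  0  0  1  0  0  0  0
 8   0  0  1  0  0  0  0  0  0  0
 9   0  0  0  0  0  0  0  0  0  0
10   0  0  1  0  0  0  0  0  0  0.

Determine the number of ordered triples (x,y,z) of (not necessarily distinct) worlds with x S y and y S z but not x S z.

23

Enumerating: (1,4,2), (1,5,10), (1,5,7), (10,3,4), (10,3,7), (2,4,2), (2,4,5), (2,6,9), (3,4,2), (3,4,5), (3,7,6), (4,2,4), … and 11 more.
Total: 23.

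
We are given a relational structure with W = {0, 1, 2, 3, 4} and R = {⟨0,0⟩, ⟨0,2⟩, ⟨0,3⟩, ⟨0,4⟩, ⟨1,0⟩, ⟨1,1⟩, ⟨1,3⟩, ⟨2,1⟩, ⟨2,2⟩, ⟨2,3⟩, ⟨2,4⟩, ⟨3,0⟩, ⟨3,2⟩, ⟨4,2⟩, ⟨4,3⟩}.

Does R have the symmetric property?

No

Symmetric: no — 0 R 2 but not 2 R 0.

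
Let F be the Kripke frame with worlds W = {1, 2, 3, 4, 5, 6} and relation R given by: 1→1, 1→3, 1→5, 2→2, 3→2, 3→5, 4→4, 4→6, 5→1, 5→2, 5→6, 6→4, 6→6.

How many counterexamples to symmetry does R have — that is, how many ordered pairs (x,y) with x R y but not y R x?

Enumerating: (1,3), (3,2), (3,5), (5,2), (5,6).

5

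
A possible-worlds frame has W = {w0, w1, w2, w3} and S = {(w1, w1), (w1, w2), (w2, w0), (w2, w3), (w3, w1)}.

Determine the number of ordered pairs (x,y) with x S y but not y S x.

Enumerating: (w1,w2), (w2,w0), (w2,w3), (w3,w1).

4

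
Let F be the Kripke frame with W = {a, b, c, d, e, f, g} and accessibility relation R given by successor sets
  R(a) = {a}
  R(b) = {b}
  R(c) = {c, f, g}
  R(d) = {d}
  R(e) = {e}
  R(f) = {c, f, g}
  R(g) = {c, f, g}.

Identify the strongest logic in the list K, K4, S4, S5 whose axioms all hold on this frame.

Transitive (axiom 4): yes — every two-step R-path is closed by a direct edge.
Reflexive (axiom T): yes — every world is R-related to itself.
Euclidean (axiom 5): yes — any two successors of a common world are R-related.
So F validates K, K4, S4, S5. The strongest is S5.

S5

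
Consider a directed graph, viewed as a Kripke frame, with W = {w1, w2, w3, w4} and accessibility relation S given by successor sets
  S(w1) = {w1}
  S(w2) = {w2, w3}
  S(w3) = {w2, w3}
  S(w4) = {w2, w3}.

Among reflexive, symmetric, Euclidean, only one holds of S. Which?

Reflexive: no — w4 is not related to itself.
Symmetric: no — w4 S w2 but not w2 S w4.
Euclidean: yes — any two successors of a common world are S-related.
Only Euclidean holds.

Euclidean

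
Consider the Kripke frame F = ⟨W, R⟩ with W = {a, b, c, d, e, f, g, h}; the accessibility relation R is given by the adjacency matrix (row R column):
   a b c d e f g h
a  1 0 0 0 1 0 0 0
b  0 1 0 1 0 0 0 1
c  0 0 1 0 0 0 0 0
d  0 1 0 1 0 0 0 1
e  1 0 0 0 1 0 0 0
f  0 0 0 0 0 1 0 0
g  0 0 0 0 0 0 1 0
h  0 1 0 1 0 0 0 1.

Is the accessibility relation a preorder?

Yes

Reflexive: yes — every world is R-related to itself.
Transitive: yes — every two-step R-path is closed by a direct edge.
So R is a preorder.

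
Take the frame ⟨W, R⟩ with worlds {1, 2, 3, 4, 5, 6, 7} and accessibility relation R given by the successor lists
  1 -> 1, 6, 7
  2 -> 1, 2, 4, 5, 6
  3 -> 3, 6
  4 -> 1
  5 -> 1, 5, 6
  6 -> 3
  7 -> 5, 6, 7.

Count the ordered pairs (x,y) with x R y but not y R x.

Enumerating: (1,6), (1,7), (2,1), (2,4), (2,5), (2,6), (4,1), (5,1), (5,6), (7,5), (7,6).

11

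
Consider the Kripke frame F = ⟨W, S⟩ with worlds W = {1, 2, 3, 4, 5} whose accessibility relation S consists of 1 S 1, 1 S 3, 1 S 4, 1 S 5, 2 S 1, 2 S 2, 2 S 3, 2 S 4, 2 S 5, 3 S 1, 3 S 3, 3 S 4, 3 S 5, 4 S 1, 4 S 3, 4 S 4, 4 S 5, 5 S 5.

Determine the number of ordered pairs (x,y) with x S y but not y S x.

Enumerating: (1,5), (2,1), (2,3), (2,4), (2,5), (3,5), (4,5).

7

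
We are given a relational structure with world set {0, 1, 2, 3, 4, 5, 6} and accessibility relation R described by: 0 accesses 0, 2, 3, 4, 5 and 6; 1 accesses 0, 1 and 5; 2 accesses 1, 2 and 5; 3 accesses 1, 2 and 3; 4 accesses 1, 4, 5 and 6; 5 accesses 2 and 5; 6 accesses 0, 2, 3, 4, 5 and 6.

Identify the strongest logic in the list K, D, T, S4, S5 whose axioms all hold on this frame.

T

Serial (axiom D): yes — every world has a successor (e.g. 0 R 0).
Reflexive (axiom T): yes — every world is R-related to itself.
Transitive (axiom 4): no — 0 R 2 and 2 R 1, but not 0 R 1.
Euclidean (axiom 5): no — 0 R 2 and 0 R 3, but not 2 R 3.
So F validates K, D, T; S4 would additionally require R to be transitive. The strongest is T.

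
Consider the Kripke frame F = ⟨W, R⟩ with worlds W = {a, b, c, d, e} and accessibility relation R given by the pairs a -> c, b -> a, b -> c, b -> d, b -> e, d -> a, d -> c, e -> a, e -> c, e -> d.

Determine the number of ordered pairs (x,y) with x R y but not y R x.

10

Enumerating: (a,c), (b,a), (b,c), (b,d), (b,e), (d,a), (d,c), (e,a), (e,c), (e,d).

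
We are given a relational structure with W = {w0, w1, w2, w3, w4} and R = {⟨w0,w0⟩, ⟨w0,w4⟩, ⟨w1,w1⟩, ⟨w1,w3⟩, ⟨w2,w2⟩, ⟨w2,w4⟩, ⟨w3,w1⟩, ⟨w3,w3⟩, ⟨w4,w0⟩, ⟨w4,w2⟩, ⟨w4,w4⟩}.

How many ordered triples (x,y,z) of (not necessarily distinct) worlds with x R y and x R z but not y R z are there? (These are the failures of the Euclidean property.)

Enumerating: (w4,w0,w2), (w4,w2,w0).

2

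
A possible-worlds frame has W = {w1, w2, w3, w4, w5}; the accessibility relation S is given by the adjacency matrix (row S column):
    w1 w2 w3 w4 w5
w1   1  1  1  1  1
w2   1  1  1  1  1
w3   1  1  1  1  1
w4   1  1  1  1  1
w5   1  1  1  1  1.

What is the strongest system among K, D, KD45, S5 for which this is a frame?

S5

Serial (axiom D): yes — every world has a successor (e.g. w1 S w1).
Euclidean (axiom 5): yes — any two successors of a common world are S-related.
Transitive (axiom 4): yes — every two-step S-path is closed by a direct edge.
Reflexive (axiom T): yes — every world is S-related to itself.
So F validates K, D, KD45, S5. The strongest is S5.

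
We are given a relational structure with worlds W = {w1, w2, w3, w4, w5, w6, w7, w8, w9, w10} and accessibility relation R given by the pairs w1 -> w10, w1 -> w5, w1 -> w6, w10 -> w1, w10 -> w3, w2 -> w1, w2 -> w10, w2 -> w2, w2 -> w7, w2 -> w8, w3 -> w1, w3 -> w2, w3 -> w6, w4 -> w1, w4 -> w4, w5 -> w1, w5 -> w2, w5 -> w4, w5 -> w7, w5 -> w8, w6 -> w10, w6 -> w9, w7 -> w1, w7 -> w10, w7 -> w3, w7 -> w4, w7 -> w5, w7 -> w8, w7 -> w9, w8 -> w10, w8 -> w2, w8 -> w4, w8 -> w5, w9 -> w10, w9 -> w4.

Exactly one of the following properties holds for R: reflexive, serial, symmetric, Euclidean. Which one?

serial

Reflexive: no — w1 is not related to itself.
Serial: yes — every world has a successor (e.g. w1 R w10).
Symmetric: no — w1 R w6 but not w6 R w1.
Euclidean: no — w1 R w10 and w1 R w5, but not w10 R w5.
Only serial holds.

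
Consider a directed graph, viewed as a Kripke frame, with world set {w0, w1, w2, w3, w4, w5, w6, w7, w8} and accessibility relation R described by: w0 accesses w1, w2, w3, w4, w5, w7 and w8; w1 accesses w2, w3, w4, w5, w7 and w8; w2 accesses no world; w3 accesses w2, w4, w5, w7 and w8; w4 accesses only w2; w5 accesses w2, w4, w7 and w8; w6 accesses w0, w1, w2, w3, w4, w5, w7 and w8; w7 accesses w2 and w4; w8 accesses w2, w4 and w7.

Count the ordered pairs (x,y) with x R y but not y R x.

36

Enumerating: (w0,w1), (w0,w2), (w0,w3), (w0,w4), (w0,w5), (w0,w7), (w0,w8), (w1,w2), (w1,w3), (w1,w4), (w1,w5), (w1,w7), … and 24 more.
Total: 36.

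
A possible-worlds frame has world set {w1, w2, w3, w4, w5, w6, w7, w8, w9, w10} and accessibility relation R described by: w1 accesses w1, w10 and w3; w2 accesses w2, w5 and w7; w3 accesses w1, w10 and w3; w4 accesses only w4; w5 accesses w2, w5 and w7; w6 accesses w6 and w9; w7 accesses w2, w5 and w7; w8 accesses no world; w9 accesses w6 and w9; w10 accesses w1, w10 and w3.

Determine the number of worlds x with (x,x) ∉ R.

Enumerating: w8.

1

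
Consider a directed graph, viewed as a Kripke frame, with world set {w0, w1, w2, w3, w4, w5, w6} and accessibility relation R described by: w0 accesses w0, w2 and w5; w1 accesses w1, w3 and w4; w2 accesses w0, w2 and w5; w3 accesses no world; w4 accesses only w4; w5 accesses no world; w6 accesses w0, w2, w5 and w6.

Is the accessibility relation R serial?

Serial: no — w3 has no R-successor.

No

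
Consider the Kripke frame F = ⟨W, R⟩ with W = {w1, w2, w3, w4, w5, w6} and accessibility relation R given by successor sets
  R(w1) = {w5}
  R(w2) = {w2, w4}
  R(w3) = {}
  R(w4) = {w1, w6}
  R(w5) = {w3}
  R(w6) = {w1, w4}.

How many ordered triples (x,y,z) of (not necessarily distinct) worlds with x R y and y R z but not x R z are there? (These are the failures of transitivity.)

Enumerating: (w1,w5,w3), (w2,w4,w1), (w2,w4,w6), (w4,w1,w5), (w4,w6,w4), (w6,w1,w5), (w6,w4,w6).

7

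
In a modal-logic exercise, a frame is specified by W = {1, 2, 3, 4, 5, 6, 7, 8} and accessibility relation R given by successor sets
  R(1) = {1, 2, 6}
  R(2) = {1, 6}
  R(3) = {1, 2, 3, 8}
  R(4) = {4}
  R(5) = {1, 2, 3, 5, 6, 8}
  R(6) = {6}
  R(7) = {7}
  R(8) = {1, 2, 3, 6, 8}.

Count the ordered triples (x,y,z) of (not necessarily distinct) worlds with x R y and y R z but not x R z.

4

Enumerating: (2,1,2), (3,1,6), (3,2,6), (3,8,6).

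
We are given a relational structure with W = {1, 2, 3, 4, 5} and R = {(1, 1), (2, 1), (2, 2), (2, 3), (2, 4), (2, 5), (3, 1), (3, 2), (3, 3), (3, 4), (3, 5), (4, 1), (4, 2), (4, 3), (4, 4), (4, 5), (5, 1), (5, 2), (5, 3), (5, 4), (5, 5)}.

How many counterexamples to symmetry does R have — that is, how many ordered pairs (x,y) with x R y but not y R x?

4

Enumerating: (2,1), (3,1), (4,1), (5,1).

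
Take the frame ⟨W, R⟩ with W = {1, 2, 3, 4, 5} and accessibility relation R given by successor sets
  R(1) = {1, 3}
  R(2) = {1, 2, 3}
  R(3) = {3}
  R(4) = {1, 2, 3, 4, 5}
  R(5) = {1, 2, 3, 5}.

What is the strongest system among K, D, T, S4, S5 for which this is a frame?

Serial (axiom D): yes — every world has a successor (e.g. 1 R 1).
Reflexive (axiom T): yes — every world is R-related to itself.
Transitive (axiom 4): yes — every two-step R-path is closed by a direct edge.
Euclidean (axiom 5): no — 2 R 3 and 2 R 1, but not 3 R 1.
So F validates K, D, T, S4; S5 would additionally require R to be Euclidean. The strongest is S4.

S4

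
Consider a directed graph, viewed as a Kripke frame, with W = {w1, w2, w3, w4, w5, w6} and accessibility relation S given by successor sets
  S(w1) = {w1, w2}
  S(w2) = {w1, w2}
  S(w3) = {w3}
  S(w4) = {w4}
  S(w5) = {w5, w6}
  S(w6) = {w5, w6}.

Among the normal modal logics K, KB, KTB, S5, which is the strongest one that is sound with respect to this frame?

Symmetric (axiom B): yes — every pair in S has its reverse in S.
Reflexive (axiom T): yes — every world is S-related to itself.
Euclidean (axiom 5): yes — any two successors of a common world are S-related.
So F validates K, KB, KTB, S5. The strongest is S5.

S5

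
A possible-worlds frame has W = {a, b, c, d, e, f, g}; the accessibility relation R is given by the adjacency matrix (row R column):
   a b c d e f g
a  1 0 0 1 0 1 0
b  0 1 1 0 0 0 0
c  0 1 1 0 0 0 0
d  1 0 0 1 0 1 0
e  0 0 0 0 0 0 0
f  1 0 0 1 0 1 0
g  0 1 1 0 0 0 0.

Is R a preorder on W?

No

Reflexive: no — e is not related to itself.
Transitive: yes — every two-step R-path is closed by a direct edge.
So R is not a preorder.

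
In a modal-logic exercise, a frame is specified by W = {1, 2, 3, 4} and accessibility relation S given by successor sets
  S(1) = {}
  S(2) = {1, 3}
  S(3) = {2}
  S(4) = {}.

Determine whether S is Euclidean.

Euclidean: no — 2 S 1 and 2 S 3, but not 1 S 3.

No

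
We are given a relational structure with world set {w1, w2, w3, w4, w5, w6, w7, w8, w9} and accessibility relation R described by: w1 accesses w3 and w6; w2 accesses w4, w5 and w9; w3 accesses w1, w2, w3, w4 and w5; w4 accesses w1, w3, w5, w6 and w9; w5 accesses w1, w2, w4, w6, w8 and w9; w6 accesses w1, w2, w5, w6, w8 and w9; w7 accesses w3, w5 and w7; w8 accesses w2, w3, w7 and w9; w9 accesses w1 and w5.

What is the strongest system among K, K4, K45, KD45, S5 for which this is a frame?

K

Transitive (axiom 4): no — w1 R w3 and w3 R w2, but not w1 R w2.
Euclidean (axiom 5): no — w1 R w3 and w1 R w6, but not w3 R w6.
Serial (axiom D): yes — every world has a successor (e.g. w1 R w3).
Reflexive (axiom T): no — w1 is not related to itself.
So F validates K; K4 would additionally require R to be transitive. The strongest is K.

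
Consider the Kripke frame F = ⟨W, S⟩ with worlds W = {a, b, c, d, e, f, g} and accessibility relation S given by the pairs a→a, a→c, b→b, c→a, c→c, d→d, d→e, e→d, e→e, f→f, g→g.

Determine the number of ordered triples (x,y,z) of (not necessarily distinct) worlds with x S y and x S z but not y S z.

0

S is Euclidean; there are no such tuples.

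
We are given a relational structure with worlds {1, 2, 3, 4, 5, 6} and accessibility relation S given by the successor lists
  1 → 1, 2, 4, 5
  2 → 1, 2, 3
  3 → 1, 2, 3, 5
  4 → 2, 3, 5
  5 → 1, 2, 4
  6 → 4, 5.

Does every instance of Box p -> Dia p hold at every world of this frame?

Yes

Axiom D corresponds to the accessibility relation being serial.
Serial: yes — every world has a successor (e.g. 1 S 1).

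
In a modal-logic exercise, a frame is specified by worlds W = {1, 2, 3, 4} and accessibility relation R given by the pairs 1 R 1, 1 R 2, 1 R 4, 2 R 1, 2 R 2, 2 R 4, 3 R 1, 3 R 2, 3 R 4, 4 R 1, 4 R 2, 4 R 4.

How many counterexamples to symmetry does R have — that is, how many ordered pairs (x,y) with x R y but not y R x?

Enumerating: (3,1), (3,2), (3,4).

3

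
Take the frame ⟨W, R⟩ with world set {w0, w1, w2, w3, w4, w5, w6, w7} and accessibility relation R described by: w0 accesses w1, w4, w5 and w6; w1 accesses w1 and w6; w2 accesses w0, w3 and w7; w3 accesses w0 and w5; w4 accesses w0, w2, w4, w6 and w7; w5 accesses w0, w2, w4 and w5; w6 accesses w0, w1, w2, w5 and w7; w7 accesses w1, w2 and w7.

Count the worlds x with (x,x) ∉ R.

Enumerating: w0, w2, w3, w6.

4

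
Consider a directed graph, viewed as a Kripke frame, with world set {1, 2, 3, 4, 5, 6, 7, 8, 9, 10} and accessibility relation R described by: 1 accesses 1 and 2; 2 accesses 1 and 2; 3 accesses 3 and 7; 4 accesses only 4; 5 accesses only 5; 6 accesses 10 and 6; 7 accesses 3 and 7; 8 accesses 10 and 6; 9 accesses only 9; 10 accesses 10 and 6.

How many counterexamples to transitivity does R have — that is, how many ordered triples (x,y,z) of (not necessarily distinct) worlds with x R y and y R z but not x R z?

R is transitive; there are no such tuples.

0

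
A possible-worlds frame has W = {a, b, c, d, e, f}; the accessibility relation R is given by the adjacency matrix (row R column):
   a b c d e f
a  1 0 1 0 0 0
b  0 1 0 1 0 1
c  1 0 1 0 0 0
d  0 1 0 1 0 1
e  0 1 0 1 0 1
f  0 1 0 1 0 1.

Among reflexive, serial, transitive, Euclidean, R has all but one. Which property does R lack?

reflexive

Reflexive: no — e is not related to itself.
Serial: yes — every world has a successor (e.g. a R a).
Transitive: yes — every two-step R-path is closed by a direct edge.
Euclidean: yes — any two successors of a common world are R-related.
Only reflexive fails.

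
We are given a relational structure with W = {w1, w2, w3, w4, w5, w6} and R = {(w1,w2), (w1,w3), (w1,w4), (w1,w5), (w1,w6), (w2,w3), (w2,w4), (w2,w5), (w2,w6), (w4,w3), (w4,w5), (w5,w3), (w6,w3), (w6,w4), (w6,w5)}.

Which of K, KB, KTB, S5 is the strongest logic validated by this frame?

K

Symmetric (axiom B): no — w1 R w2 but not w2 R w1.
Reflexive (axiom T): no — w1 is not related to itself.
Euclidean (axiom 5): no — w1 R w3 and w1 R w2, but not w3 R w2.
So F validates K; KB would additionally require R to be symmetric. The strongest is K.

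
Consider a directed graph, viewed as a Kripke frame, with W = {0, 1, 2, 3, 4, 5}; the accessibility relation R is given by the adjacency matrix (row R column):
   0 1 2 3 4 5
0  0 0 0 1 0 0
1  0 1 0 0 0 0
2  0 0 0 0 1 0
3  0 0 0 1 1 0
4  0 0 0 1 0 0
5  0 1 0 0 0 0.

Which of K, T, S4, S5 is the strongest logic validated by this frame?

K

Reflexive (axiom T): no — 0 is not related to itself.
Transitive (axiom 4): no — 0 R 3 and 3 R 4, but not 0 R 4.
Euclidean (axiom 5): no — 2 R 4 and 2 R 4, but not 4 R 4.
So F validates K; T would additionally require R to be reflexive. The strongest is K.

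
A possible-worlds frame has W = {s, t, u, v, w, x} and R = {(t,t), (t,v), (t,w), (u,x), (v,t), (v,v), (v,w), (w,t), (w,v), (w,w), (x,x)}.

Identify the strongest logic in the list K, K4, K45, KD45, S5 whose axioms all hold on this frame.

Transitive (axiom 4): yes — every two-step R-path is closed by a direct edge.
Euclidean (axiom 5): yes — any two successors of a common world are R-related.
Serial (axiom D): no — s has no R-successor.
Reflexive (axiom T): no — s is not related to itself.
So F validates K, K4, K45; KD45 would additionally require R to be serial. The strongest is K45.

K45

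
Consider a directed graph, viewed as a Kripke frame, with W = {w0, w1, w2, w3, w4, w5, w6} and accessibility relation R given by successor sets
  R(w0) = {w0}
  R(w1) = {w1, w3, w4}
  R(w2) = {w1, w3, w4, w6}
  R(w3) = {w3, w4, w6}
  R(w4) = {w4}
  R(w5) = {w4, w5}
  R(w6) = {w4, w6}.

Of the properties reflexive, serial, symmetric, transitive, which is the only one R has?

Reflexive: no — w2 is not related to itself.
Serial: yes — every world has a successor (e.g. w0 R w0).
Symmetric: no — w1 R w3 but not w3 R w1.
Transitive: no — w1 R w3 and w3 R w6, but not w1 R w6.
Only serial holds.

serial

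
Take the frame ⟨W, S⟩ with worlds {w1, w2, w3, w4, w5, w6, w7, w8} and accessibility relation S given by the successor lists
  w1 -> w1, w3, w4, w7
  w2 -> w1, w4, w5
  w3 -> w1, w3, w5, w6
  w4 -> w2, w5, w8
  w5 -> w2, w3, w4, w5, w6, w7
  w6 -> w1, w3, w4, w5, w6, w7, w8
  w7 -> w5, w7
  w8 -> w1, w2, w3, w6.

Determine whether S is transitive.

Transitive: no — w1 S w3 and w3 S w5, but not w1 S w5.

No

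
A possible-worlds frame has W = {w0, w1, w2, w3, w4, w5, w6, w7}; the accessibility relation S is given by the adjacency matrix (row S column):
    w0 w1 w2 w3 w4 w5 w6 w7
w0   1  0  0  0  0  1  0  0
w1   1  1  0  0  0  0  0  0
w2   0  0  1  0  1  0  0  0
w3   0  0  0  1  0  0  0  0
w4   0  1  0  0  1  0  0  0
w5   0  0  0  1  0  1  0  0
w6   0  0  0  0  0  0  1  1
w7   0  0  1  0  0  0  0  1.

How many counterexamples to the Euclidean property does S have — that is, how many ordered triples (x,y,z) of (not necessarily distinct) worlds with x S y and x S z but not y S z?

7

Enumerating: (w0,w5,w0), (w1,w0,w1), (w2,w4,w2), (w4,w1,w4), (w5,w3,w5), (w6,w7,w6), (w7,w2,w7).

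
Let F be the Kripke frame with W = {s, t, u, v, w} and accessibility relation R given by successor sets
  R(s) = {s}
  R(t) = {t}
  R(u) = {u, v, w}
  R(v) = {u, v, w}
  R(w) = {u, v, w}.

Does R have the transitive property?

Yes

Transitive: yes — every two-step R-path is closed by a direct edge.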